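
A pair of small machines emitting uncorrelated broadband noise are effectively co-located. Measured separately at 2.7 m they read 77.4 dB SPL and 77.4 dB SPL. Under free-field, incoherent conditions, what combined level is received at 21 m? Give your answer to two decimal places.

Combined at 2.7 m: 10·log₁₀(10^(77.4/10)+10^(77.4/10)) = 80.410 dB SPL.
Then apply −20·log₁₀(21/2.7) = -17.817 dB → 62.59 dB SPL.

62.59 dB SPL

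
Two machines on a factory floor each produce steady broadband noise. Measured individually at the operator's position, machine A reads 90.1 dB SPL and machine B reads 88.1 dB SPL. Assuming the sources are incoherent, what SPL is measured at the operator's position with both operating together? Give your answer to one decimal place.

Add the sources as powers (linear), then convert back to dB:
L_total = 10·log₁₀(10^(90.1/10) + 10^(88.1/10)) = 10·log₁₀(1669000000) = 92.2 dB SPL.

92.2 dB SPL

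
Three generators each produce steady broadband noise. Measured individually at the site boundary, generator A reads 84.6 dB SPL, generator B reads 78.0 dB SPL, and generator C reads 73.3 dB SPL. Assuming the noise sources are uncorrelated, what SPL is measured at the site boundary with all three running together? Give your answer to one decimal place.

85.7 dB SPL

Uncorrelated sources add in intensity (power), not in dB.
L_total = 10·log₁₀(10^(84.6/10) + 10^(78.0/10) + 10^(73.3/10)) = 10·log₁₀(372900000) = 85.7 dB SPL.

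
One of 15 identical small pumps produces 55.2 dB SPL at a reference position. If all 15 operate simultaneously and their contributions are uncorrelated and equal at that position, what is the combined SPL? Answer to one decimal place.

15 equal incoherent sources raise the level by 10·log₁₀(15) = 11.76 dB.
L_total = 55.2 + 11.76 = 67.0 dB SPL.

67.0 dB SPL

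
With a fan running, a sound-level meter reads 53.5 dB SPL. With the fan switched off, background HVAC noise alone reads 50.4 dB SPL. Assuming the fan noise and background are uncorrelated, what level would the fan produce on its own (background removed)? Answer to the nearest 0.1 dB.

Subtract intensities: L_src = 10·log₁₀(10^(L_total/10) − 10^(L_bg/10)).
L_src = 10·log₁₀(10^(53.5/10) − 10^(50.4/10)) = 10·log₁₀(114200) = 50.6 dB SPL.

50.6 dB SPL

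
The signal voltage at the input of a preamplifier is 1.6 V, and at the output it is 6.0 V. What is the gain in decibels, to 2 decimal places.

11.48 dB

For a voltage ratio, dB = 20·log₁₀(V₂/V₁).
20·log₁₀(6.0/1.6) = 20·log₁₀(3.750) = 11.48 dB.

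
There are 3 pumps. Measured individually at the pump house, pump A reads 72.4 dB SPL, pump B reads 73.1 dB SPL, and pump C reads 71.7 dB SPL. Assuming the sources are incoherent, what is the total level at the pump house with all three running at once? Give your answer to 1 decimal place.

77.2 dB SPL

Incoherent sources sum as intensities:
L_total = 10·log₁₀(10^(72.4/10) + 10^(73.1/10) + 10^(71.7/10)) = 10·log₁₀(52590000) = 77.2 dB SPL.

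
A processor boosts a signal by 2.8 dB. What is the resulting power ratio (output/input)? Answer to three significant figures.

1.91

Power ratio = 10^(dB/10).
10^(2.8/10) = 10^(0.2800) = 1.91.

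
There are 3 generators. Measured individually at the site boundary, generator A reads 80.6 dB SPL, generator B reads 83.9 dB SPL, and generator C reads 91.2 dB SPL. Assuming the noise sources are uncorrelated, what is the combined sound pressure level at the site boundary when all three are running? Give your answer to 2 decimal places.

92.25 dB SPL

Incoherent sources sum as intensities:
L_total = 10·log₁₀(10^(80.6/10) + 10^(83.9/10) + 10^(91.2/10)) = 10·log₁₀(1679000000) = 92.25 dB SPL.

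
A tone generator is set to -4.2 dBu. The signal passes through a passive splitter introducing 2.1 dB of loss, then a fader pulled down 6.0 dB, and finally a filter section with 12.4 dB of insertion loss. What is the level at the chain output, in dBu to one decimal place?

-24.7 dBu

Gain stages sum in dB:
-4.2 − 2.1 − 6.0 − 12.4 = -24.7 dBu.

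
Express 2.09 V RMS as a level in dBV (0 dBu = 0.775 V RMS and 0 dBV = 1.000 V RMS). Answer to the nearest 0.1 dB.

dBV = 20·log₁₀(V / 1.000 V).
20·log₁₀(2.09/1.000) = +6.4 dBV.

+6.4 dBV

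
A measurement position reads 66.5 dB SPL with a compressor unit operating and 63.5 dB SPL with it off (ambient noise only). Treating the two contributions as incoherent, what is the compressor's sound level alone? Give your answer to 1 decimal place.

63.5 dB SPL

Remove the background by subtracting linear intensities:
L_src = 10·log₁₀(10^(66.5/10) − 10^(63.5/10)) = 10·log₁₀(2228000) = 63.5 dB SPL.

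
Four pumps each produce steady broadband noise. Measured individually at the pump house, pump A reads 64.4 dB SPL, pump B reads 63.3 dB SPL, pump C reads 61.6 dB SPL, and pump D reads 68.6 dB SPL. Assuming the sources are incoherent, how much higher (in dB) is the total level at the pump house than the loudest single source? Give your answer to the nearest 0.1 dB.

2.7 dB

Incoherent sources sum as intensities:
L_total = 10·log₁₀(10^(64.4/10) + 10^(63.3/10) + 10^(61.6/10) + 10^(68.6/10)) = 71.33 dB SPL.
Excess over the loudest (68.6 dB): 71.33 − 68.6 = 2.7 dB.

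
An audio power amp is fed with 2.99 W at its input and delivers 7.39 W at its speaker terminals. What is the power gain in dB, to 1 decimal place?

Power ratio → dB uses the 10·log₁₀ form:
10·log₁₀(7.39/2.99) = 10·log₁₀(2.472) = 3.9 dB.

3.9 dB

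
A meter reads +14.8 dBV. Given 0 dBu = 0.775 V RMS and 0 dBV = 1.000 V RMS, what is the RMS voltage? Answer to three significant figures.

5.50 V

V = 1.000 V × 10^(+14.8/20).
= 1.000 × 5.495 = 5.50 V.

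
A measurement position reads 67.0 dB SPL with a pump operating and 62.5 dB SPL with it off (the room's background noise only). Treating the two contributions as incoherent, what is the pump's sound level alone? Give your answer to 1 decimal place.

65.1 dB SPL

Remove the background by subtracting linear intensities:
L_src = 10·log₁₀(10^(67.0/10) − 10^(62.5/10)) = 10·log₁₀(3234000) = 65.1 dB SPL.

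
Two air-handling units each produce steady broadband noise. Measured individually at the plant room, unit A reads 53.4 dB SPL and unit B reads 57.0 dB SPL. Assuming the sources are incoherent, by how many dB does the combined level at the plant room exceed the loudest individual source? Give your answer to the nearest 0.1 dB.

1.6 dB

Add the sources as powers (linear), then convert back to dB:
L_total = 10·log₁₀(10^(53.4/10) + 10^(57.0/10)) = 58.57 dB SPL.
Excess over the loudest (57.0 dB): 58.57 − 57.0 = 1.6 dB.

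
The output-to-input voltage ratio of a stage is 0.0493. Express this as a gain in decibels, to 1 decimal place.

Voltage is an amplitude quantity, so gain = 20·log₁₀(V_out/V_in).
20·log₁₀(0.0493) = -26.1 dB.

-26.1 dB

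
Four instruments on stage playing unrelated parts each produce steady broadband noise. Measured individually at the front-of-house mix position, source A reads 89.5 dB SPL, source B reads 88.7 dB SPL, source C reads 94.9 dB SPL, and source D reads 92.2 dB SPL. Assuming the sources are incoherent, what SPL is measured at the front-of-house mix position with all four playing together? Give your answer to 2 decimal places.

Incoherent sources sum as intensities:
L_total = 10·log₁₀(10^(89.5/10) + 10^(88.7/10) + 10^(94.9/10) + 10^(92.2/10)) = 10·log₁₀(6382000000) = 98.05 dB SPL.

98.05 dB SPL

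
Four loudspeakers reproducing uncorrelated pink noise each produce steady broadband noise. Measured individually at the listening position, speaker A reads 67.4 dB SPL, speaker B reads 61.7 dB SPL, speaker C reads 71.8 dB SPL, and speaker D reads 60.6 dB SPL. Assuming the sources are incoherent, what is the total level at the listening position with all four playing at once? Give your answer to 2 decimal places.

Uncorrelated sources add in intensity (power), not in dB.
L_total = 10·log₁₀(10^(67.4/10) + 10^(61.7/10) + 10^(71.8/10) + 10^(60.6/10)) = 10·log₁₀(23260000) = 73.67 dB SPL.

73.67 dB SPL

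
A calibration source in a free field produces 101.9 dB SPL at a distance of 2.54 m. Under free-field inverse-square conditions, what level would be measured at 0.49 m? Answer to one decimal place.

Inverse-square spreading gives ΔL = −20·log₁₀(d₂/d₁).
ΔL = −20·log₁₀(0.49/2.54) = 14.29 dB, so L₂ = 101.9 + (14.29) = 116.2 dB SPL.

116.2 dB SPL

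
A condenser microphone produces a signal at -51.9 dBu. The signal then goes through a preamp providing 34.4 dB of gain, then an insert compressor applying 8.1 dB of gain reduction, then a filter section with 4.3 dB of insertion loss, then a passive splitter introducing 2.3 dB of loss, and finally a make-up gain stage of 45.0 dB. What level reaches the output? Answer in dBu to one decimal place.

Gain stages sum in dB:
-51.9 + 34.4 − 8.1 − 4.3 − 2.3 + 45.0 = +12.8 dBu.

+12.8 dBu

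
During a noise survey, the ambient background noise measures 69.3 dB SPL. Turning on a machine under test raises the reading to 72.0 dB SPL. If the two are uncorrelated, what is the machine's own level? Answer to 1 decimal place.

Subtract intensities: L_src = 10·log₁₀(10^(L_total/10) − 10^(L_bg/10)).
L_src = 10·log₁₀(10^(72.0/10) − 10^(69.3/10)) = 10·log₁₀(7338000) = 68.7 dB SPL.

68.7 dB SPL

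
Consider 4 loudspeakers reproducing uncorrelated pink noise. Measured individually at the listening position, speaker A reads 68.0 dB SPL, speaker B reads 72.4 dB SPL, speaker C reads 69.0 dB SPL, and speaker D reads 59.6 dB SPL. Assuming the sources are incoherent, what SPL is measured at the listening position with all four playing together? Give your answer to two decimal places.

75.12 dB SPL

Uncorrelated sources add in intensity (power), not in dB.
L_total = 10·log₁₀(10^(68.0/10) + 10^(72.4/10) + 10^(69.0/10) + 10^(59.6/10)) = 10·log₁₀(32540000) = 75.12 dB SPL.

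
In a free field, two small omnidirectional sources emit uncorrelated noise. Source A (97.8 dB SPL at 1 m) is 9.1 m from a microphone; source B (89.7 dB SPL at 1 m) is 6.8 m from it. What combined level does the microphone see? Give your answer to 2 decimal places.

At the listener: L_A = 97.8 − 20·log₁₀(9.1) = 78.619 dB; L_B = 89.7 − 20·log₁₀(6.8) = 73.050 dB.
Combined: 10·log₁₀(10^(78.619/10)+10^(73.050/10)) = 79.68 dB SPL.

79.68 dB SPL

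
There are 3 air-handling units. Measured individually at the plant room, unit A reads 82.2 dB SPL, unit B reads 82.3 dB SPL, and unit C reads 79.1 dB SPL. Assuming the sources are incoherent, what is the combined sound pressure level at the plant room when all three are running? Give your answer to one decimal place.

Incoherent sources sum as intensities:
L_total = 10·log₁₀(10^(82.2/10) + 10^(82.3/10) + 10^(79.1/10)) = 10·log₁₀(417100000) = 86.2 dB SPL.

86.2 dB SPL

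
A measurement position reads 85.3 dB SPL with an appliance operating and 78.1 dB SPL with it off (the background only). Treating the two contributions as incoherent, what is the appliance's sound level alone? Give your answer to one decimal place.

Remove the background by subtracting linear intensities:
L_src = 10·log₁₀(10^(85.3/10) − 10^(78.1/10)) = 10·log₁₀(274300000) = 84.4 dB SPL.

84.4 dB SPL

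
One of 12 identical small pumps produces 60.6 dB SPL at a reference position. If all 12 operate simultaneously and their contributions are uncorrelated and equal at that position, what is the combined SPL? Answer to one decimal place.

71.4 dB SPL

12 equal incoherent sources raise the level by 10·log₁₀(12) = 10.79 dB.
L_total = 60.6 + 10.79 = 71.4 dB SPL.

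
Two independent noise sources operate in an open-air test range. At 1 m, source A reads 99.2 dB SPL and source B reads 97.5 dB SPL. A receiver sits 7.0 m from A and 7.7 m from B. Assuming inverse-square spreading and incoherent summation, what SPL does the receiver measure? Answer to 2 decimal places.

84.23 dB SPL

At the listener: L_A = 99.2 − 20·log₁₀(7.0) = 82.298 dB; L_B = 97.5 − 20·log₁₀(7.7) = 79.770 dB.
Combined: 10·log₁₀(10^(82.298/10)+10^(79.770/10)) = 84.23 dB SPL.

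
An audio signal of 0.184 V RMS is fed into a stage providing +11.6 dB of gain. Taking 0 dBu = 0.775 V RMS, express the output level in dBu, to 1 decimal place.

Input level: 20·log₁₀(0.184/0.775) = -12.49 dBu.
Output: -12.49 + 11.6 = -0.9 dBu.

-0.9 dBu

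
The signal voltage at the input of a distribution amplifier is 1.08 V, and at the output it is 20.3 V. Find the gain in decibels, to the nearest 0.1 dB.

Voltage ratio → dB uses the 20·log₁₀ form:
20·log₁₀(20.3/1.08) = 20·log₁₀(18.80) = 25.5 dB.

25.5 dB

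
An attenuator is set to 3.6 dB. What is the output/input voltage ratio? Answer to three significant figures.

0.661

Voltage ratio = 10^(dB/20).
10^(-3.6/20) = 10^(-0.1800) = 0.661.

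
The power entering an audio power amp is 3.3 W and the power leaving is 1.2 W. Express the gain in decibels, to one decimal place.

Power ratio → dB uses the 10·log₁₀ form:
10·log₁₀(1.2/3.3) = 10·log₁₀(0.3636) = -4.4 dB.

-4.4 dB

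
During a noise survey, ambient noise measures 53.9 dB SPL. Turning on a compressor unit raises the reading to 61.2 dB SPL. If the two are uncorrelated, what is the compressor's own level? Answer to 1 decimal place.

Remove the background by subtracting linear intensities:
L_src = 10·log₁₀(10^(61.2/10) − 10^(53.9/10)) = 10·log₁₀(1073000) = 60.3 dB SPL.

60.3 dB SPL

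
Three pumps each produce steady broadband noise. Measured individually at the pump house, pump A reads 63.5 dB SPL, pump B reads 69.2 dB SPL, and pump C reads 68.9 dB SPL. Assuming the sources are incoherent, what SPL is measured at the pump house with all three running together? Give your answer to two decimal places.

Incoherent sources sum as intensities:
L_total = 10·log₁₀(10^(63.5/10) + 10^(69.2/10) + 10^(68.9/10)) = 10·log₁₀(18320000) = 72.63 dB SPL.

72.63 dB SPL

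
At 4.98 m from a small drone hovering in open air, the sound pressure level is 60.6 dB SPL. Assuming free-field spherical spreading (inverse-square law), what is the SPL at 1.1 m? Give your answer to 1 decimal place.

Free-field point source: level drops by 20·log₁₀ of the distance ratio.
ΔL = −20·log₁₀(1.1/4.98) = 13.12 dB, so L₂ = 60.6 + (13.12) = 73.7 dB SPL.

73.7 dB SPL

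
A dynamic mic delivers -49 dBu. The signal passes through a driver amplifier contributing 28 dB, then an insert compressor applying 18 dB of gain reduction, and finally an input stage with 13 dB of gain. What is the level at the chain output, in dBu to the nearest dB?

In dB, series stages simply add:
-49 + 28 − 18 + 13 = -26 dBu.

-26 dBu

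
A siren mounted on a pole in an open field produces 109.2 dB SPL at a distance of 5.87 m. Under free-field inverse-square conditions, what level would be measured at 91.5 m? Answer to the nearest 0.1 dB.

Inverse-square spreading gives ΔL = −20·log₁₀(d₂/d₁).
ΔL = −20·log₁₀(91.5/5.87) = -23.86 dB, so L₂ = 109.2 + (-23.86) = 85.3 dB SPL.

85.3 dB SPL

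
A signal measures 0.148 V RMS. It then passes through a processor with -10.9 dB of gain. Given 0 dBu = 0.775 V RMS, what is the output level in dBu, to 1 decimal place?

Input level: 20·log₁₀(0.148/0.775) = -14.38 dBu.
Output: -14.38 − 10.9 = -25.3 dBu.

-25.3 dBu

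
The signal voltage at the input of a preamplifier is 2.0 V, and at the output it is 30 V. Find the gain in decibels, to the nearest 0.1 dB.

Voltage ratio → dB uses the 20·log₁₀ form:
20·log₁₀(30/2.0) = 20·log₁₀(15.00) = 23.5 dB.

23.5 dB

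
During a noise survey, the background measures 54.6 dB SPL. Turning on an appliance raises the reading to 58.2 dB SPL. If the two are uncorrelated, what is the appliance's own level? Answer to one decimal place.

Background correction is a power subtraction:
L_src = 10·log₁₀(10^(58.2/10) − 10^(54.6/10)) = 10·log₁₀(372300) = 55.7 dB SPL.

55.7 dB SPL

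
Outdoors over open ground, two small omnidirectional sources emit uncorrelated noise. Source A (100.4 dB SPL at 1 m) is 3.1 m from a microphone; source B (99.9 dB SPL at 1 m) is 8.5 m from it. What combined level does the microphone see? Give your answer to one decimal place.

91.1 dB SPL

At the listener: L_A = 100.4 − 20·log₁₀(3.1) = 90.57 dB; L_B = 99.9 − 20·log₁₀(8.5) = 81.31 dB.
Combined: 10·log₁₀(10^(90.57/10)+10^(81.31/10)) = 91.1 dB SPL.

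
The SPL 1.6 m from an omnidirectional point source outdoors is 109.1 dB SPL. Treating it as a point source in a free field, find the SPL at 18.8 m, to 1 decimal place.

For a point source in a free field, ΔL = −20·log₁₀(d₂/d₁).
ΔL = −20·log₁₀(18.8/1.6) = -21.40 dB, so L₂ = 109.1 + (-21.40) = 87.7 dB SPL.

87.7 dB SPL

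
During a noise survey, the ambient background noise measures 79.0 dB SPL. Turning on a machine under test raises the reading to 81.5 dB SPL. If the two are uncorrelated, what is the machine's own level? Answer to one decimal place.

77.9 dB SPL

Remove the background by subtracting linear intensities:
L_src = 10·log₁₀(10^(81.5/10) − 10^(79.0/10)) = 10·log₁₀(61820000) = 77.9 dB SPL.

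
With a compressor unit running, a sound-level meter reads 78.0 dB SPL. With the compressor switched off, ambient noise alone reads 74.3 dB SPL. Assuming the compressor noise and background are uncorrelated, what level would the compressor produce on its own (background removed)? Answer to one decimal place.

75.6 dB SPL

Background correction is a power subtraction:
L_src = 10·log₁₀(10^(78.0/10) − 10^(74.3/10)) = 10·log₁₀(36180000) = 75.6 dB SPL.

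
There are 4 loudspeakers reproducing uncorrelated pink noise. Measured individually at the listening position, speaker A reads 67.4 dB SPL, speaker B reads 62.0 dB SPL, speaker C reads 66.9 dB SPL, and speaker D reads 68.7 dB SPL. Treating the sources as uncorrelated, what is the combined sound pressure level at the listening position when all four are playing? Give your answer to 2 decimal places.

Uncorrelated sources add in intensity (power), not in dB.
L_total = 10·log₁₀(10^(67.4/10) + 10^(62.0/10) + 10^(66.9/10) + 10^(68.7/10)) = 10·log₁₀(19390000) = 72.88 dB SPL.

72.88 dB SPL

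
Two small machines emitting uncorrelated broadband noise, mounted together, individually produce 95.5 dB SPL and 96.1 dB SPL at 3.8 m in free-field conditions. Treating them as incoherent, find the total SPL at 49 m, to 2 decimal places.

Combined at 3.8 m: 10·log₁₀(10^(95.5/10)+10^(96.1/10)) = 98.821 dB SPL.
Then apply −20·log₁₀(49/3.8) = -22.208 dB → 76.61 dB SPL.

76.61 dB SPL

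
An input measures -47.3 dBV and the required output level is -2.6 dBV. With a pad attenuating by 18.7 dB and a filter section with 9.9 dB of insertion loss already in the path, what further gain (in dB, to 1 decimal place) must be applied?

73.3 dB

The required make-up gain is the shortfall in the dB sum.
G = -2.6 − (-47.3) + 18.7 + 9.9 = 73.3 dB.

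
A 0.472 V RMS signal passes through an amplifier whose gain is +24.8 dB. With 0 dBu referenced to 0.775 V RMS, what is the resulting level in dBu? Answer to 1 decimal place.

Input level: 20·log₁₀(0.472/0.775) = -4.31 dBu.
Output: -4.31 + 24.8 = +20.5 dBu.

+20.5 dBu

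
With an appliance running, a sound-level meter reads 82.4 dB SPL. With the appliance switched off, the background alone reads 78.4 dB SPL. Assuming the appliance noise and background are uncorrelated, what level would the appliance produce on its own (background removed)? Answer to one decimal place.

Subtract intensities: L_src = 10·log₁₀(10^(L_total/10) − 10^(L_bg/10)).
L_src = 10·log₁₀(10^(82.4/10) − 10^(78.4/10)) = 10·log₁₀(104600000) = 80.2 dB SPL.

80.2 dB SPL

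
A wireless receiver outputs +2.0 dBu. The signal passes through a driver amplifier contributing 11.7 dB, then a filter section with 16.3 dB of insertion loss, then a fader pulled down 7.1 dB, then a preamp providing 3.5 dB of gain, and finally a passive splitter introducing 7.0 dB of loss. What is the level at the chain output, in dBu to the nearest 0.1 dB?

In dB, series stages simply add:
+2.0 + 11.7 − 16.3 − 7.1 + 3.5 − 7.0 = -13.2 dBu.

-13.2 dBu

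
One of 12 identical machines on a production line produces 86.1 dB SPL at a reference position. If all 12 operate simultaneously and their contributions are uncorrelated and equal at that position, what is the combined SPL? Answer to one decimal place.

96.9 dB SPL

12 equal incoherent sources raise the level by 10·log₁₀(12) = 10.79 dB.
L_total = 86.1 + 10.79 = 96.9 dB SPL.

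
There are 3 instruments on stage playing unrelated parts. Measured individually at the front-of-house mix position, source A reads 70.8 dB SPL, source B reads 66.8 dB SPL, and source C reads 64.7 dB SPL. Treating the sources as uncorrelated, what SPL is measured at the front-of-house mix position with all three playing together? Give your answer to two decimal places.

72.96 dB SPL

Add the sources as powers (linear), then convert back to dB:
L_total = 10·log₁₀(10^(70.8/10) + 10^(66.8/10) + 10^(64.7/10)) = 10·log₁₀(19760000) = 72.96 dB SPL.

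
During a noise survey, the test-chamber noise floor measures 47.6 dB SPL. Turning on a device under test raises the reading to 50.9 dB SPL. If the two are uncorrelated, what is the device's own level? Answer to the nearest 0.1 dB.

Subtract intensities: L_src = 10·log₁₀(10^(L_total/10) − 10^(L_bg/10)).
L_src = 10·log₁₀(10^(50.9/10) − 10^(47.6/10)) = 10·log₁₀(65480) = 48.2 dB SPL.

48.2 dB SPL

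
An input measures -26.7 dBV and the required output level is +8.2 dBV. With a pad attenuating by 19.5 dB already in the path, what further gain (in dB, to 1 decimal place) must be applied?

54.4 dB

The required make-up gain is the shortfall in the dB sum.
G = +8.2 − (-26.7) + 19.5 = 54.4 dB.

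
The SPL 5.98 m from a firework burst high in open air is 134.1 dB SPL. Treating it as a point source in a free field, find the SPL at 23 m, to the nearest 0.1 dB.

For a point source in a free field, ΔL = −20·log₁₀(d₂/d₁).
ΔL = −20·log₁₀(23/5.98) = -11.70 dB, so L₂ = 134.1 + (-11.70) = 122.4 dB SPL.

122.4 dB SPL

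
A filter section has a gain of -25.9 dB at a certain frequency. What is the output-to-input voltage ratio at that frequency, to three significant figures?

Voltage ratio = 10^(dB/20).
10^(-25.9/20) = 10^(-1.295) = 0.0507.

0.0507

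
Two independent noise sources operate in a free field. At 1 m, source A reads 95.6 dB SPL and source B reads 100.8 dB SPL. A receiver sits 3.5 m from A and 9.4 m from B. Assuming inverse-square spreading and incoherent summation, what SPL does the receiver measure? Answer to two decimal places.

At the listener: L_A = 95.6 − 20·log₁₀(3.5) = 84.719 dB; L_B = 100.8 − 20·log₁₀(9.4) = 81.337 dB.
Combined: 10·log₁₀(10^(84.719/10)+10^(81.337/10)) = 86.36 dB SPL.

86.36 dB SPL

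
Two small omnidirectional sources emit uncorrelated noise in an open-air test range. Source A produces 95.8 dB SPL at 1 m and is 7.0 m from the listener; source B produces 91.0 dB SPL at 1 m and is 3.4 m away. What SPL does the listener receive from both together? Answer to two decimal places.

82.71 dB SPL

At the listener: L_A = 95.8 − 20·log₁₀(7.0) = 78.898 dB; L_B = 91.0 − 20·log₁₀(3.4) = 80.370 dB.
Combined: 10·log₁₀(10^(78.898/10)+10^(80.370/10)) = 82.71 dB SPL.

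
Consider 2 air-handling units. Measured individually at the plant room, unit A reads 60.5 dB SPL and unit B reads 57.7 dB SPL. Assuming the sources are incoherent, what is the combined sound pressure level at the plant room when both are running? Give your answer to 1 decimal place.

Incoherent sources sum as intensities:
L_total = 10·log₁₀(10^(60.5/10) + 10^(57.7/10)) = 10·log₁₀(1711000) = 62.3 dB SPL.

62.3 dB SPL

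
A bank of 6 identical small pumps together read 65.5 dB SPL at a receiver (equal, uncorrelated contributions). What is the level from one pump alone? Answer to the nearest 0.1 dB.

57.7 dB SPL

6 equal incoherent sources add 10·log₁₀(6) = 7.78 dB over one source.
L_one = 65.5 − 7.78 = 57.7 dB SPL.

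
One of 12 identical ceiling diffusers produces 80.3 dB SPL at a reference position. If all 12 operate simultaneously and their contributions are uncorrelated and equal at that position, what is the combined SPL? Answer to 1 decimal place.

91.1 dB SPL

12 equal incoherent sources raise the level by 10·log₁₀(12) = 10.79 dB.
L_total = 80.3 + 10.79 = 91.1 dB SPL.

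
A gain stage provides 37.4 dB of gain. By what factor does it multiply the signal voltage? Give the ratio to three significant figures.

74.1

Voltage ratio = 10^(dB/20).
10^(37.4/20) = 10^(1.870) = 74.1.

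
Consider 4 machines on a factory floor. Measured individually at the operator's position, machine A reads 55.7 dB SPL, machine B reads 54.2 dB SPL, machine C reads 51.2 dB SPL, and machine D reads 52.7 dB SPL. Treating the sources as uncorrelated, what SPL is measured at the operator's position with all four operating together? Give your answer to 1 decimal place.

59.8 dB SPL

Add the sources as powers (linear), then convert back to dB:
L_total = 10·log₁₀(10^(55.7/10) + 10^(54.2/10) + 10^(51.2/10) + 10^(52.7/10)) = 10·log₁₀(952600) = 59.8 dB SPL.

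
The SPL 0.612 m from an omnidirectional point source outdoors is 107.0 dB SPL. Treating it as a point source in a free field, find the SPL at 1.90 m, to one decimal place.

97.2 dB SPL

Free-field point source: level drops by 20·log₁₀ of the distance ratio.
ΔL = −20·log₁₀(1.90/0.612) = -9.84 dB, so L₂ = 107.0 + (-9.84) = 97.2 dB SPL.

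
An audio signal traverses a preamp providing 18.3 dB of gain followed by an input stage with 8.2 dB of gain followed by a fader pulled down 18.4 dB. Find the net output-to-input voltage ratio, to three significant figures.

Net gain = 18.3 + 8.2 + (−18.4) = 8.1 dB.
Voltage ratio = 10^(8.1/20) = 2.54.

2.54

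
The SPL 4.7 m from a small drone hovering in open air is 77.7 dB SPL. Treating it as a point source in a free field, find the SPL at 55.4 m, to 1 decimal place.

Inverse-square spreading gives ΔL = −20·log₁₀(d₂/d₁).
ΔL = −20·log₁₀(55.4/4.7) = -21.43 dB, so L₂ = 77.7 + (-21.43) = 56.3 dB SPL.

56.3 dB SPL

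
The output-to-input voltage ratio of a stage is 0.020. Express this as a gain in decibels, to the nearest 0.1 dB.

For a voltage ratio, dB = 20·log₁₀(V₂/V₁).
20·log₁₀(0.020) = -34.0 dB.

-34.0 dB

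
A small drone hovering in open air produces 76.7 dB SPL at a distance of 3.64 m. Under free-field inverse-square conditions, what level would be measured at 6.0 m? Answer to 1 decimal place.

72.4 dB SPL

Inverse-square spreading gives ΔL = −20·log₁₀(d₂/d₁).
ΔL = −20·log₁₀(6.0/3.64) = -4.34 dB, so L₂ = 76.7 + (-4.34) = 72.4 dB SPL.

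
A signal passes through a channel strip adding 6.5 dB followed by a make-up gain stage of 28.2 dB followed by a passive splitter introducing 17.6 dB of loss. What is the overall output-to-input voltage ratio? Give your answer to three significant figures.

Net gain = 6.5 + 28.2 + (−17.6) = 17.1 dB.
Voltage ratio = 10^(17.1/20) = 7.16.

7.16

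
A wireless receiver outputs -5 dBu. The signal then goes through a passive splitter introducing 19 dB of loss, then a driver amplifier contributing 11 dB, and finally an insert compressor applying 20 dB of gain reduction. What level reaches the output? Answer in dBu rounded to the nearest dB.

Gain stages sum in dB:
-5 − 19 + 11 − 20 = -33 dBu.

-33 dBu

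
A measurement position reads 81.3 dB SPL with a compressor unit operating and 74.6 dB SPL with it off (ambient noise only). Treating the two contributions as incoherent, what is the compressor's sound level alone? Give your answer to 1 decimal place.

80.3 dB SPL

Remove the background by subtracting linear intensities:
L_src = 10·log₁₀(10^(81.3/10) − 10^(74.6/10)) = 10·log₁₀(106100000) = 80.3 dB SPL.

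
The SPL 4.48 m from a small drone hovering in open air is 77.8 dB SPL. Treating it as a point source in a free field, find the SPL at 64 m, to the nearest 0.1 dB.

54.7 dB SPL

Free-field point source: level drops by 20·log₁₀ of the distance ratio.
ΔL = −20·log₁₀(64/4.48) = -23.10 dB, so L₂ = 77.8 + (-23.10) = 54.7 dB SPL.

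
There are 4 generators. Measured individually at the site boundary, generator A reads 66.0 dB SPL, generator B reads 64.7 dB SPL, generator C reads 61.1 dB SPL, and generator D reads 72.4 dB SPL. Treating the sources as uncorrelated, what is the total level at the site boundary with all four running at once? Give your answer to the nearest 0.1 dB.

74.1 dB SPL

Uncorrelated sources add in intensity (power), not in dB.
L_total = 10·log₁₀(10^(66.0/10) + 10^(64.7/10) + 10^(61.1/10) + 10^(72.4/10)) = 10·log₁₀(25600000) = 74.1 dB SPL.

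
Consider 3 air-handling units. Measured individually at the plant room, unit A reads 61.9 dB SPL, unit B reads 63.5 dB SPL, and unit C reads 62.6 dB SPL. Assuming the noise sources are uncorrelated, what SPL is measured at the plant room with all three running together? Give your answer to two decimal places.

67.49 dB SPL

Incoherent sources sum as intensities:
L_total = 10·log₁₀(10^(61.9/10) + 10^(63.5/10) + 10^(62.6/10)) = 10·log₁₀(5607000) = 67.49 dB SPL.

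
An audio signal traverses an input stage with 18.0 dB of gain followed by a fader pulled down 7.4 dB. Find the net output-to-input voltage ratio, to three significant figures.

3.39

Net gain = 18.0 + (−7.4) = 10.6 dB.
Voltage ratio = 10^(10.6/20) = 3.39.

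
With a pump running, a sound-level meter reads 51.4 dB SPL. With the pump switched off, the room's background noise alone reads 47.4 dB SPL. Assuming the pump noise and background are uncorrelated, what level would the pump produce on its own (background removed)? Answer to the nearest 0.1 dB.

49.2 dB SPL

Remove the background by subtracting linear intensities:
L_src = 10·log₁₀(10^(51.4/10) − 10^(47.4/10)) = 10·log₁₀(83080) = 49.2 dB SPL.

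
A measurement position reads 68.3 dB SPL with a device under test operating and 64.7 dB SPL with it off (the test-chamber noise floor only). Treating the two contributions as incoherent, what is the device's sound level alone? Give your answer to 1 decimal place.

Remove the background by subtracting linear intensities:
L_src = 10·log₁₀(10^(68.3/10) − 10^(64.7/10)) = 10·log₁₀(3810000) = 65.8 dB SPL.

65.8 dB SPL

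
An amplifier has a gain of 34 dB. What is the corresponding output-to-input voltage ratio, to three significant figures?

Voltage ratio = 10^(dB/20).
10^(34/20) = 10^(1.700) = 50.1.

50.1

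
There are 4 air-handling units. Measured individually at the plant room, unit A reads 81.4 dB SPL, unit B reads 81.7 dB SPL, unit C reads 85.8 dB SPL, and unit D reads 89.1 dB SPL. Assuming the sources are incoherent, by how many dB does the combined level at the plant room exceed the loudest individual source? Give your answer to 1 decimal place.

Incoherent sources sum as intensities:
L_total = 10·log₁₀(10^(81.4/10) + 10^(81.7/10) + 10^(85.8/10) + 10^(89.1/10)) = 91.70 dB SPL.
Excess over the loudest (89.1 dB): 91.70 − 89.1 = 2.6 dB.

2.6 dB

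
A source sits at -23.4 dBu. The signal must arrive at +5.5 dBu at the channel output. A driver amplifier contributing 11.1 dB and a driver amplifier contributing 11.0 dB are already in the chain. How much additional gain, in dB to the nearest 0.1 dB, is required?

The required make-up gain is the shortfall in the dB sum.
G = +5.5 − (-23.4) − 11.1 − 11.0 = 6.8 dB.

6.8 dB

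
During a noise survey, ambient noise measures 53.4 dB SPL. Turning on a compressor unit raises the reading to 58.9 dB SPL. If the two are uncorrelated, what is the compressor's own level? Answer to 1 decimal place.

57.5 dB SPL

Background correction is a power subtraction:
L_src = 10·log₁₀(10^(58.9/10) − 10^(53.4/10)) = 10·log₁₀(557500) = 57.5 dB SPL.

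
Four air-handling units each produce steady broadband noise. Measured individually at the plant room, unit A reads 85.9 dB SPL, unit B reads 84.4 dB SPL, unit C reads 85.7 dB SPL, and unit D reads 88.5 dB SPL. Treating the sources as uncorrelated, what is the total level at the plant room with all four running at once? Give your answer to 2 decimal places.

Add the sources as powers (linear), then convert back to dB:
L_total = 10·log₁₀(10^(85.9/10) + 10^(84.4/10) + 10^(85.7/10) + 10^(88.5/10)) = 10·log₁₀(1744000000) = 92.42 dB SPL.

92.42 dB SPL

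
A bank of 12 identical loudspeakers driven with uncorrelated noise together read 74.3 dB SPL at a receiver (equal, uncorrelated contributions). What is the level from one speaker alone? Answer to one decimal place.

12 equal incoherent sources add 10·log₁₀(12) = 10.79 dB over one source.
L_one = 74.3 − 10.79 = 63.5 dB SPL.

63.5 dB SPL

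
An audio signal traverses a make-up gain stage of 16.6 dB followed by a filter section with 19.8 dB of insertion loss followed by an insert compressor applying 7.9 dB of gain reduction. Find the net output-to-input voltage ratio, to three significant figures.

0.279

Net gain = 16.6 + (−19.8) + (−7.9) = -11.1 dB.
Voltage ratio = 10^(-11.1/20) = 0.279.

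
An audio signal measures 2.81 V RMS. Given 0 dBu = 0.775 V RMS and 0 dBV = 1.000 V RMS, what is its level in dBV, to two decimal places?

dBV = 20·log₁₀(V / 1.000 V).
20·log₁₀(2.81/1.000) = +8.97 dBV.

+8.97 dBV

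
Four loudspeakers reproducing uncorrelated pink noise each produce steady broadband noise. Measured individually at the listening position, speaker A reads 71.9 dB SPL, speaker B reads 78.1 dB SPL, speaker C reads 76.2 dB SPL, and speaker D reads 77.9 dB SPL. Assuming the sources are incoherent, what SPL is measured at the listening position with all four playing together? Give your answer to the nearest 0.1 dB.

Add the sources as powers (linear), then convert back to dB:
L_total = 10·log₁₀(10^(71.9/10) + 10^(78.1/10) + 10^(76.2/10) + 10^(77.9/10)) = 10·log₁₀(183400000) = 82.6 dB SPL.

82.6 dB SPL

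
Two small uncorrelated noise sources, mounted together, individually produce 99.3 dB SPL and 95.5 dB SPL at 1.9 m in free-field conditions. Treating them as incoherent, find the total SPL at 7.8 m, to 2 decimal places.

88.55 dB SPL

Combined at 1.9 m: 10·log₁₀(10^(99.3/10)+10^(95.5/10)) = 100.813 dB SPL.
Then apply −20·log₁₀(7.8/1.9) = -12.267 dB → 88.55 dB SPL.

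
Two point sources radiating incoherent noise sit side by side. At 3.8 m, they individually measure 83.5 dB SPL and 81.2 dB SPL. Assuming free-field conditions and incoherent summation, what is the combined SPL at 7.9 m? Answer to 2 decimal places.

Combined at 3.8 m: 10·log₁₀(10^(83.5/10)+10^(81.2/10)) = 85.511 dB SPL.
Then apply −20·log₁₀(7.9/3.8) = -6.357 dB → 79.15 dB SPL.

79.15 dB SPL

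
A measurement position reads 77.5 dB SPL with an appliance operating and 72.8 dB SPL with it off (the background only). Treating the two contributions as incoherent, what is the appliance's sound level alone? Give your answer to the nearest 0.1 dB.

75.7 dB SPL

Remove the background by subtracting linear intensities:
L_src = 10·log₁₀(10^(77.5/10) − 10^(72.8/10)) = 10·log₁₀(37180000) = 75.7 dB SPL.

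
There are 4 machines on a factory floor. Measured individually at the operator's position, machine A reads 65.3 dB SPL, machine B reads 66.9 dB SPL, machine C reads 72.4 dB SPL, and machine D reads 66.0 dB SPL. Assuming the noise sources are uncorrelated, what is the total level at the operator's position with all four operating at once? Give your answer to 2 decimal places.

Incoherent sources sum as intensities:
L_total = 10·log₁₀(10^(65.3/10) + 10^(66.9/10) + 10^(72.4/10) + 10^(66.0/10)) = 10·log₁₀(29650000) = 74.72 dB SPL.

74.72 dB SPL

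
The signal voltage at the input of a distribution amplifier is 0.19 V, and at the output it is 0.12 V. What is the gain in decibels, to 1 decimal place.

For a voltage ratio, dB = 20·log₁₀(V₂/V₁).
20·log₁₀(0.12/0.19) = 20·log₁₀(0.6316) = -4.0 dB.

-4.0 dB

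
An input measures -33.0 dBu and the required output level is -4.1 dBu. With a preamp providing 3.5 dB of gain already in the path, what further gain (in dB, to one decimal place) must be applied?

25.4 dB

The required make-up gain is the shortfall in the dB sum.
G = -4.1 − (-33.0) − 3.5 = 25.4 dB.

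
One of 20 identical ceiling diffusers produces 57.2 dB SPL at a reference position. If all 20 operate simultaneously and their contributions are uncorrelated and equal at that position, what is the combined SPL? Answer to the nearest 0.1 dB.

20 equal incoherent sources raise the level by 10·log₁₀(20) = 13.01 dB.
L_total = 57.2 + 13.01 = 70.2 dB SPL.

70.2 dB SPL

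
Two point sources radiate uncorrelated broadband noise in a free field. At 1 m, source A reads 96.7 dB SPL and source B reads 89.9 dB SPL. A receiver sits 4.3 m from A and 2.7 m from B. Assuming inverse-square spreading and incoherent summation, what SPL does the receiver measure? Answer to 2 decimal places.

At the listener: L_A = 96.7 − 20·log₁₀(4.3) = 84.031 dB; L_B = 89.9 − 20·log₁₀(2.7) = 81.273 dB.
Combined: 10·log₁₀(10^(84.031/10)+10^(81.273/10)) = 85.88 dB SPL.

85.88 dB SPL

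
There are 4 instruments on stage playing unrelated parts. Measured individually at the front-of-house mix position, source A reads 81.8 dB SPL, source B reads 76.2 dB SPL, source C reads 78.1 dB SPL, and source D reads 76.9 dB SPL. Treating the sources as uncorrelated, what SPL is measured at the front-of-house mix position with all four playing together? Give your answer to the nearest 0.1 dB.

84.9 dB SPL

Incoherent sources sum as intensities:
L_total = 10·log₁₀(10^(81.8/10) + 10^(76.2/10) + 10^(78.1/10) + 10^(76.9/10)) = 10·log₁₀(306600000) = 84.9 dB SPL.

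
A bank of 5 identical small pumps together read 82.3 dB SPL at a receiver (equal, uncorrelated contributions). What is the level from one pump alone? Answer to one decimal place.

75.3 dB SPL

5 equal incoherent sources add 10·log₁₀(5) = 6.99 dB over one source.
L_one = 82.3 − 6.99 = 75.3 dB SPL.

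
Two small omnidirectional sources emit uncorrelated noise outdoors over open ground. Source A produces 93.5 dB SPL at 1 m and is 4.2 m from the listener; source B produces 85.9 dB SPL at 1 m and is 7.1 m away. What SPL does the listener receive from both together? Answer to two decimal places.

At the listener: L_A = 93.5 − 20·log₁₀(4.2) = 81.035 dB; L_B = 85.9 − 20·log₁₀(7.1) = 68.875 dB.
Combined: 10·log₁₀(10^(81.035/10)+10^(68.875/10)) = 81.29 dB SPL.

81.29 dB SPL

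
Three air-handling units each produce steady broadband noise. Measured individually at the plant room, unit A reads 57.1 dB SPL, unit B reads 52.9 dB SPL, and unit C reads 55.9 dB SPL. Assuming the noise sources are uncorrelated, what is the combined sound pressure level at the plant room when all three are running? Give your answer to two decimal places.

60.40 dB SPL

Incoherent sources sum as intensities:
L_total = 10·log₁₀(10^(57.1/10) + 10^(52.9/10) + 10^(55.9/10)) = 10·log₁₀(1097000) = 60.40 dB SPL.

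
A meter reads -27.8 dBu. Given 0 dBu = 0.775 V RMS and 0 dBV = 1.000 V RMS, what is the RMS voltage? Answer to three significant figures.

0.0316 V

V = 0.775 V × 10^(-27.8/20).
= 0.775 × 0.04074 = 0.0316 V.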